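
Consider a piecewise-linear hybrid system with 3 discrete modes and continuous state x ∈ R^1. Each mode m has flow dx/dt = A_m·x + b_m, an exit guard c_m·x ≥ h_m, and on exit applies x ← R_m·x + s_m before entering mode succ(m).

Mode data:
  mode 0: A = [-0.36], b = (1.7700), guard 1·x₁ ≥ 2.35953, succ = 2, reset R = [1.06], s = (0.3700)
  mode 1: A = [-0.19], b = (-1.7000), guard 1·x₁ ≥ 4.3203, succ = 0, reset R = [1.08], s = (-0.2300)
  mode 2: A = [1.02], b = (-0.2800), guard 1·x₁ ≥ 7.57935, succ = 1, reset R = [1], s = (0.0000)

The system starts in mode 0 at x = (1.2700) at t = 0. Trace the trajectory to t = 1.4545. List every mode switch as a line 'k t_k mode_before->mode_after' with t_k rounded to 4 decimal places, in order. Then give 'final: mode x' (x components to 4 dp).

1 0.9859 0->2
final: 2 4.4623

Mode 0: guard c·x = 2.3595 hit at Δt = 0.9859 (t = 0.9859), x⁻ = (2.3595) → reset → x⁺ = (2.8711), jump to mode 2
Mode 2: flow for 0.4686 to horizon, guard not reached → x = (4.4623)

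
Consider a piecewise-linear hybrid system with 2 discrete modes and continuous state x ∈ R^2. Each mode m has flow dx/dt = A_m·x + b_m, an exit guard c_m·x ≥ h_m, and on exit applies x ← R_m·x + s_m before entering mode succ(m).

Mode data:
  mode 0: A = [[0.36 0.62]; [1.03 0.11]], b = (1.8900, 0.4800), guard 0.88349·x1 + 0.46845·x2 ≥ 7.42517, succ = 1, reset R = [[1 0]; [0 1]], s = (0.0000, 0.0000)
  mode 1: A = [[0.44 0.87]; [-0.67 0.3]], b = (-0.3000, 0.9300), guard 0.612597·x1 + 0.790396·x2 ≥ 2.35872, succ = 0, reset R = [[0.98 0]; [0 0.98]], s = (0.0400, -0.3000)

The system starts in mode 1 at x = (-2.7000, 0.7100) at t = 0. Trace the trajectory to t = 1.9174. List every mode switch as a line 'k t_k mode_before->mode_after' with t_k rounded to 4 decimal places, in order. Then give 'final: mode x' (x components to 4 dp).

Mode 1: guard c·x = 2.3587 hit at Δt = 1.0859 (t = 1.0859), x⁻ = (-1.8951, 4.4530) → reset → x⁺ = (-1.8172, 4.0640), jump to mode 0
Mode 0: flow for 0.8315 to horizon, guard not reached → x = (1.8629, 4.7594)

1 1.0859 1->0
final: 0 1.8629 4.7594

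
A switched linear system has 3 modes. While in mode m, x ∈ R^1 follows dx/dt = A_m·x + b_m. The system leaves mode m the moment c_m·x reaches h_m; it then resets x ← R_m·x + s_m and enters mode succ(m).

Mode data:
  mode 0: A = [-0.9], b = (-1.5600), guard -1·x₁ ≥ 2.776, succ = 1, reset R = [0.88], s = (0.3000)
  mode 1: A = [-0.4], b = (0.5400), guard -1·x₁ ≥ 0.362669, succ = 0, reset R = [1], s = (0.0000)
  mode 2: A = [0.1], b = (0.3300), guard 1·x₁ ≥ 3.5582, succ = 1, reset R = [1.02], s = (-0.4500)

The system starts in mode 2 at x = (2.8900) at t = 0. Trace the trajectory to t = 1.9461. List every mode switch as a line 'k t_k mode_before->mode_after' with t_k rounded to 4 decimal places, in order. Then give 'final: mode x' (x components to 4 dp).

1 1.0251 2->1
final: 1 2.6156

Mode 2: guard c·x = 3.5582 hit at Δt = 1.0251 (t = 1.0251), x⁻ = (3.5582) → reset → x⁺ = (3.1794), jump to mode 1
Mode 1: flow for 0.9210 to horizon, guard not reached → x = (2.6156)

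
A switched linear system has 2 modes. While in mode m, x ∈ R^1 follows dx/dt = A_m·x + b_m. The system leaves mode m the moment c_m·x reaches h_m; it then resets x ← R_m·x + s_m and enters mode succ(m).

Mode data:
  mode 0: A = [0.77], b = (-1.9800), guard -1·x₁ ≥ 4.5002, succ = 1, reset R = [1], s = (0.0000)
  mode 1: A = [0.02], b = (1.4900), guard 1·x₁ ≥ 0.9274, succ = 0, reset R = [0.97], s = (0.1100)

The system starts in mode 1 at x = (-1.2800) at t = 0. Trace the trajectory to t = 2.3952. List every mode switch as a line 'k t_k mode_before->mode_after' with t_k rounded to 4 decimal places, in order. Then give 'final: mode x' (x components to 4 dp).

Mode 1: guard c·x = 0.9274 hit at Δt = 1.4851 (t = 1.4851), x⁻ = (0.9274) → reset → x⁺ = (1.0096), jump to mode 0
Mode 0: flow for 0.9101 to horizon, guard not reached → x = (-0.5762)

1 1.4851 1->0
final: 0 -0.5762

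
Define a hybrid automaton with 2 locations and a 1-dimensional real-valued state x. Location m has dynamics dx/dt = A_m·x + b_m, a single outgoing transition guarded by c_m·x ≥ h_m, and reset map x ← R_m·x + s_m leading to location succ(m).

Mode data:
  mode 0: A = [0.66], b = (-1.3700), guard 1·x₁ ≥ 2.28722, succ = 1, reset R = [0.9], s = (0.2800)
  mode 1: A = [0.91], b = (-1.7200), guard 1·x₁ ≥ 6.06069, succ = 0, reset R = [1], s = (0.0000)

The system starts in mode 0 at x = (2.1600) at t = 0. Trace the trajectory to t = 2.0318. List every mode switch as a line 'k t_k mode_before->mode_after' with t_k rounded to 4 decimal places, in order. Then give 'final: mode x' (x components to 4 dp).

1 1.3945 0->1
final: 1 2.6909

Mode 0: guard c·x = 2.2872 hit at Δt = 1.3945 (t = 1.3945), x⁻ = (2.2872) → reset → x⁺ = (2.3385), jump to mode 1
Mode 1: flow for 0.6373 to horizon, guard not reached → x = (2.6909)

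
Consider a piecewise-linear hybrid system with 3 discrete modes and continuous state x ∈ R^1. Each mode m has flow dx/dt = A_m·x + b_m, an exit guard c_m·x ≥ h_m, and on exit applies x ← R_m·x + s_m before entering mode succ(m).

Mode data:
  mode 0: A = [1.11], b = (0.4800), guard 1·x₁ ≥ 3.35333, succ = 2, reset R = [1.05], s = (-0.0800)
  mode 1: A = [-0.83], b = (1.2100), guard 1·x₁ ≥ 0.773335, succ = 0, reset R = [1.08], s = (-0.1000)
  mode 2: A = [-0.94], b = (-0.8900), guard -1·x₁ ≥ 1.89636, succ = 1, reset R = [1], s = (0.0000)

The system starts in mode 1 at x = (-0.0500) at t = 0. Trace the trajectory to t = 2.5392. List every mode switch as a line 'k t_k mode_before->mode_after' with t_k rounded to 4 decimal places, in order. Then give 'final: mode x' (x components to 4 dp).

1 0.9515 1->0
2 2.0112 0->2
final: 2 1.7243

Mode 1: guard c·x = 0.7733 hit at Δt = 0.9515 (t = 0.9515), x⁻ = (0.7733) → reset → x⁺ = (0.7352), jump to mode 0
Mode 0: guard c·x = 3.3533 hit at Δt = 1.0597 (t = 2.0112), x⁻ = (3.3533) → reset → x⁺ = (3.4410), jump to mode 2
Mode 2: flow for 0.5280 to horizon, guard not reached → x = (1.7243)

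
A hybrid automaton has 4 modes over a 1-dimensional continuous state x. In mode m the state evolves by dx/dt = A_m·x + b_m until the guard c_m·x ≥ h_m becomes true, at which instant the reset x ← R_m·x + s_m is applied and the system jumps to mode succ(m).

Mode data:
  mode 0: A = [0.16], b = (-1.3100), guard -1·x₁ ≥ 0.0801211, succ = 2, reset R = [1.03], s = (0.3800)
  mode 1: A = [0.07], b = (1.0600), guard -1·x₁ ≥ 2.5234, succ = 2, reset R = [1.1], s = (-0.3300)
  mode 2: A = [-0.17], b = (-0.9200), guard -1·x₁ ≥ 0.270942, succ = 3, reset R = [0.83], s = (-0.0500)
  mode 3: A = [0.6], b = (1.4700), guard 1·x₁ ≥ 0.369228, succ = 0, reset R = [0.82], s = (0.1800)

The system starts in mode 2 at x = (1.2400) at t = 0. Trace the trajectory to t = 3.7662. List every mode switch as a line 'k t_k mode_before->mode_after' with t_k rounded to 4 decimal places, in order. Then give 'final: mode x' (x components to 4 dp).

Mode 2: guard c·x = 0.2709 hit at Δt = 1.5157 (t = 1.5157), x⁻ = (-0.2709) → reset → x⁺ = (-0.2749), jump to mode 3
Mode 3: guard c·x = 0.3692 hit at Δt = 0.4323 (t = 1.9480), x⁻ = (0.3692) → reset → x⁺ = (0.4828), jump to mode 0
Mode 0: guard c·x = 0.0801 hit at Δt = 0.4407 (t = 2.3887), x⁻ = (-0.0801) → reset → x⁺ = (0.2975), jump to mode 2
Mode 2: guard c·x = 0.2709 hit at Δt = 0.6169 (t = 3.0056), x⁻ = (-0.2709) → reset → x⁺ = (-0.2749), jump to mode 3
Mode 3: guard c·x = 0.3692 hit at Δt = 0.4323 (t = 3.4379), x⁻ = (0.3692) → reset → x⁺ = (0.4828), jump to mode 0
Mode 0: flow for 0.3283 to horizon, guard not reached → x = (0.0672)

1 1.5157 2->3
2 1.9480 3->0
3 2.3887 0->2
4 3.0056 2->3
5 3.4379 3->0
final: 0 0.0672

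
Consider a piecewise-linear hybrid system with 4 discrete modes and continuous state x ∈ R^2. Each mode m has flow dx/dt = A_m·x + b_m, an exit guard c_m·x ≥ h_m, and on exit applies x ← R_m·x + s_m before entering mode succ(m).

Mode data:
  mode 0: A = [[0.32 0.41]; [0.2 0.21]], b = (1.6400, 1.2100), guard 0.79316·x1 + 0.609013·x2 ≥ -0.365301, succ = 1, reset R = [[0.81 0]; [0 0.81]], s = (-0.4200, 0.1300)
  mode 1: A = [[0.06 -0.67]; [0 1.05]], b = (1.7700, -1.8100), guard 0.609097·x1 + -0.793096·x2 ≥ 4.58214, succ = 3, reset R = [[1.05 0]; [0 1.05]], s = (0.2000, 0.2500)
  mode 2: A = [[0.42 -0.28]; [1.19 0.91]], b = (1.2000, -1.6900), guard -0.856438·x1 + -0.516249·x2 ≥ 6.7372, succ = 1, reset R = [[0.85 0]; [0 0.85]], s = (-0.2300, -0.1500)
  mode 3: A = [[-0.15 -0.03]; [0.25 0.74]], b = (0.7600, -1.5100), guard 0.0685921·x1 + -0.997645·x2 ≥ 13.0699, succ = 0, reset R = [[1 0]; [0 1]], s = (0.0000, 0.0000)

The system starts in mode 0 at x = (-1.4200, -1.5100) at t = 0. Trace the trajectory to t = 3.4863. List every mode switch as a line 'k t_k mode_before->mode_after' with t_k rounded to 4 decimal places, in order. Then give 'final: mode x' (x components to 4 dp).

Mode 0: guard c·x = -0.3653 hit at Δt = 1.3458 (t = 1.3458), x⁻ = (-0.1501, -0.4044) → reset → x⁺ = (-0.5416, -0.1975), jump to mode 1
Mode 1: guard c·x = 4.5821 hit at Δt = 1.0186 (t = 2.3644), x⁻ = (2.4772, -3.8750) → reset → x⁺ = (2.8011, -3.8188), jump to mode 3
Mode 3: flow for 1.1219 to horizon, guard not reached → x = (3.3570, -10.0744)

1 1.3458 0->1
2 2.3644 1->3
final: 3 3.3570 -10.0744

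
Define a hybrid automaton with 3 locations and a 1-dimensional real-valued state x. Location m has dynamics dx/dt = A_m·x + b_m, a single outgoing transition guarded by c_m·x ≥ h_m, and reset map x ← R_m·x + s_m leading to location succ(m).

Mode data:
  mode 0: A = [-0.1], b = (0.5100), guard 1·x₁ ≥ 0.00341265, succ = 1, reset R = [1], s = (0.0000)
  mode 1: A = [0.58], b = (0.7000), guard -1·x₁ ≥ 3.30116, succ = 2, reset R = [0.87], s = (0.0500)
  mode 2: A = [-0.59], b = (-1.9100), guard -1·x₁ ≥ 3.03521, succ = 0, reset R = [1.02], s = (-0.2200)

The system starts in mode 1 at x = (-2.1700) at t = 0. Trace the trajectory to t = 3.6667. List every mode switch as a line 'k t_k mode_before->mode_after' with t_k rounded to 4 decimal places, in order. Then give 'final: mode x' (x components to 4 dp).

Mode 1: guard c·x = 3.3012 hit at Δt = 1.3393 (t = 1.3393), x⁻ = (-3.3012) → reset → x⁺ = (-2.8220), jump to mode 2
Mode 2: guard c·x = 3.0352 hit at Δt = 1.2208 (t = 2.5601), x⁻ = (-3.0352) → reset → x⁺ = (-3.3159), jump to mode 0
Mode 0: flow for 1.1066 to horizon, guard not reached → x = (-2.4343)

1 1.3393 1->2
2 2.5601 2->0
final: 0 -2.4343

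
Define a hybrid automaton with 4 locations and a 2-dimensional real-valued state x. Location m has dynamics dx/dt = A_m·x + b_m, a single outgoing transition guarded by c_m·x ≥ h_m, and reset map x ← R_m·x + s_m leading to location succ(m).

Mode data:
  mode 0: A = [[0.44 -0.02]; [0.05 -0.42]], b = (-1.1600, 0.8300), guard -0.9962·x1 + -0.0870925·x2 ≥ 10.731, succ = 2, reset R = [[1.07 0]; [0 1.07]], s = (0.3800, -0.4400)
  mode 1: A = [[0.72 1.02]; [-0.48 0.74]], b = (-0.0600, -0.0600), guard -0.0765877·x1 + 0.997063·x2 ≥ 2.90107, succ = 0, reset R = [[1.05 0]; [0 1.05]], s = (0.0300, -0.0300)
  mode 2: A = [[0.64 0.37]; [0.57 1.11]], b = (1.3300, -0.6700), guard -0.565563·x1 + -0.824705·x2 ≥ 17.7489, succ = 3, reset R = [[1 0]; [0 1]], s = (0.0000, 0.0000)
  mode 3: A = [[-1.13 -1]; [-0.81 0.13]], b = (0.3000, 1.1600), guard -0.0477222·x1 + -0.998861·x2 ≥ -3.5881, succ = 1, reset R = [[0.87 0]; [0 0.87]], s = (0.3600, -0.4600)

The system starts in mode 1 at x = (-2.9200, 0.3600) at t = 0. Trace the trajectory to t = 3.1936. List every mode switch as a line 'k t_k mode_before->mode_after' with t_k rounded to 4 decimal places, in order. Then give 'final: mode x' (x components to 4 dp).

1 0.8514 1->0
2 2.4007 0->2
final: 2 -17.9846 -6.8777

Mode 1: guard c·x = 2.9011 hit at Δt = 0.8514 (t = 0.8514), x⁻ = (-4.0068, 2.6018) → reset → x⁺ = (-4.1771, 2.7019), jump to mode 0
Mode 0: guard c·x = 10.7310 hit at Δt = 1.5493 (t = 2.4007), x⁻ = (-10.9402, 1.9252) → reset → x⁺ = (-11.3261, 1.6200), jump to mode 2
Mode 2: flow for 0.7929 to horizon, guard not reached → x = (-17.9846, -6.8777)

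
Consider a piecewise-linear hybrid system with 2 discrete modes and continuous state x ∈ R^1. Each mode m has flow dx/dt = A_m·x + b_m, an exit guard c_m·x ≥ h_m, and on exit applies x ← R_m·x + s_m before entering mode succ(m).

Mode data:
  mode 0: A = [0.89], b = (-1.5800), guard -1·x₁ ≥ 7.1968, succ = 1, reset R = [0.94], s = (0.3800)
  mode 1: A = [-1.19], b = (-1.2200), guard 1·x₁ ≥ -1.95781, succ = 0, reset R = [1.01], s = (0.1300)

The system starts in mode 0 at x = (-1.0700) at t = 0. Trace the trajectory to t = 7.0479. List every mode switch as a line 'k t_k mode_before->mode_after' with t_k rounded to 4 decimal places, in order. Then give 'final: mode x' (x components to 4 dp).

1 1.2904 0->1
2 2.7599 1->0
3 3.7789 0->1
4 5.2484 1->0
5 6.2674 0->1
final: 1 -3.1425

Mode 0: guard c·x = 7.1968 hit at Δt = 1.2904 (t = 1.2904), x⁻ = (-7.1968) → reset → x⁺ = (-6.3850), jump to mode 1
Mode 1: guard c·x = -1.9578 hit at Δt = 1.4695 (t = 2.7599), x⁻ = (-1.9578) → reset → x⁺ = (-1.8474), jump to mode 0
Mode 0: guard c·x = 7.1968 hit at Δt = 1.0190 (t = 3.7789), x⁻ = (-7.1968) → reset → x⁺ = (-6.3850), jump to mode 1
Mode 1: guard c·x = -1.9578 hit at Δt = 1.4695 (t = 5.2484), x⁻ = (-1.9578) → reset → x⁺ = (-1.8474), jump to mode 0
Mode 0: guard c·x = 7.1968 hit at Δt = 1.0190 (t = 6.2674), x⁻ = (-7.1968) → reset → x⁺ = (-6.3850), jump to mode 1
Mode 1: flow for 0.7805 to horizon, guard not reached → x = (-3.1425)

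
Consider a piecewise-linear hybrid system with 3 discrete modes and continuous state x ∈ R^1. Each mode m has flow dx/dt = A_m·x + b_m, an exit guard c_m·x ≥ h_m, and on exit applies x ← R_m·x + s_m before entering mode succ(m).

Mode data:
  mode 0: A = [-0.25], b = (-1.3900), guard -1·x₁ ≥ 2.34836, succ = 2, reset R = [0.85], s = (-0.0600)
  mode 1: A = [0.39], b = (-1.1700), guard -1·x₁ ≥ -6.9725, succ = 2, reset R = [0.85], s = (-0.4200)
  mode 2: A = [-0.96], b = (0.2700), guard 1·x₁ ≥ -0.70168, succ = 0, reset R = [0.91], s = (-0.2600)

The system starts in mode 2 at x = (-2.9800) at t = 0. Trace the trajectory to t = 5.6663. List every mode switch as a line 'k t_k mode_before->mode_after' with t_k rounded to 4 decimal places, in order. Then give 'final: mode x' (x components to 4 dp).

1 1.2493 2->0
2 2.7395 0->2
3 3.6418 2->0
4 5.1320 0->2
final: 2 -1.1183

Mode 2: guard c·x = -0.7017 hit at Δt = 1.2493 (t = 1.2493), x⁻ = (-0.7017) → reset → x⁺ = (-0.8985), jump to mode 0
Mode 0: guard c·x = 2.3484 hit at Δt = 1.4902 (t = 2.7395), x⁻ = (-2.3484) → reset → x⁺ = (-2.0561), jump to mode 2
Mode 2: guard c·x = -0.7017 hit at Δt = 0.9023 (t = 3.6418), x⁻ = (-0.7017) → reset → x⁺ = (-0.8985), jump to mode 0
Mode 0: guard c·x = 2.3484 hit at Δt = 1.4902 (t = 5.1320), x⁻ = (-2.3484) → reset → x⁺ = (-2.0561), jump to mode 2
Mode 2: flow for 0.5343 to horizon, guard not reached → x = (-1.1183)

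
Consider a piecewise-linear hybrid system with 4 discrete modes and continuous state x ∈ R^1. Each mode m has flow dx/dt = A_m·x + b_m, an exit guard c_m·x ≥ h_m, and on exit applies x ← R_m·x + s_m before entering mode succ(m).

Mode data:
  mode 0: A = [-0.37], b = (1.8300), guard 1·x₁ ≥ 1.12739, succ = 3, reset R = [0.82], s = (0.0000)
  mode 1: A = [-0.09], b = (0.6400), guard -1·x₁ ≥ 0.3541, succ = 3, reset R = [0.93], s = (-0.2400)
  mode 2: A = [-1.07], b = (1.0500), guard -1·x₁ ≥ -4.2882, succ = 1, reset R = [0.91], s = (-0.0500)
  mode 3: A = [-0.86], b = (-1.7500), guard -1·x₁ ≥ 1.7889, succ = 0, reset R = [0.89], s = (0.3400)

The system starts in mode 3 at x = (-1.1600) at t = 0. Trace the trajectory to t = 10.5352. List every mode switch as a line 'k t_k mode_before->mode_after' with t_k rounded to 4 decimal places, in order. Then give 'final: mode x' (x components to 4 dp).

Mode 3: guard c·x = 1.7889 hit at Δt = 1.4754 (t = 1.4754), x⁻ = (-1.7889) → reset → x⁺ = (-1.2521), jump to mode 0
Mode 0: guard c·x = 1.1274 hit at Δt = 1.3091 (t = 2.7845), x⁻ = (1.1274) → reset → x⁺ = (0.9245), jump to mode 3
Mode 3: guard c·x = 1.7889 hit at Δt = 2.8924 (t = 5.6769), x⁻ = (-1.7889) → reset → x⁺ = (-1.2521), jump to mode 0
Mode 0: guard c·x = 1.1274 hit at Δt = 1.3091 (t = 6.9860), x⁻ = (1.1274) → reset → x⁺ = (0.9245), jump to mode 3
Mode 3: guard c·x = 1.7889 hit at Δt = 2.8924 (t = 9.8784), x⁻ = (-1.7889) → reset → x⁺ = (-1.2521), jump to mode 0
Mode 0: flow for 0.6568 to horizon, guard not reached → x = (0.0851)

1 1.4754 3->0
2 2.7845 0->3
3 5.6769 3->0
4 6.9860 0->3
5 9.8784 3->0
final: 0 0.0851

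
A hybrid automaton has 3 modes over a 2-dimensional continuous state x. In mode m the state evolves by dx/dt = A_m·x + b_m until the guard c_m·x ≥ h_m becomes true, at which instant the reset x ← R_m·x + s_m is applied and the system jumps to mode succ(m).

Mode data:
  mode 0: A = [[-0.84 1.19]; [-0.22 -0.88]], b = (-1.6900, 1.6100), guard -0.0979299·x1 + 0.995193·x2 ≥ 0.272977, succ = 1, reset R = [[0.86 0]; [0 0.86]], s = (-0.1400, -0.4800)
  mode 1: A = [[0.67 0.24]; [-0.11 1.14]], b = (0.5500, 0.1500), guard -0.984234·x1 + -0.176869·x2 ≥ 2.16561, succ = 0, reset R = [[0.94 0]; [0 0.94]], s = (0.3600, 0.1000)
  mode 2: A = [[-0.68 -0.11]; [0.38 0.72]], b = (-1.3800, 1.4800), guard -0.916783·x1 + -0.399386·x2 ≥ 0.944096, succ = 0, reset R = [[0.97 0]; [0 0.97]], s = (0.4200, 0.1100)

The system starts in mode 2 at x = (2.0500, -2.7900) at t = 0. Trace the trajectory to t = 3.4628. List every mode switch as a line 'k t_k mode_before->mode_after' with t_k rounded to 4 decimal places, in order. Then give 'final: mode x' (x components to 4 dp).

1 1.0129 2->0
2 2.0225 0->1
3 2.7694 1->0
4 2.9927 0->1
final: 1 -1.9690 -0.4515

Mode 2: guard c·x = 0.9441 hit at Δt = 1.0129 (t = 1.0129), x⁻ = (0.2447, -2.9257) → reset → x⁺ = (0.6574, -2.7279), jump to mode 0
Mode 0: guard c·x = 0.2730 hit at Δt = 1.0096 (t = 2.0225), x⁻ = (-1.6319, 0.1137) → reset → x⁺ = (-1.5434, -0.3822), jump to mode 1
Mode 1: guard c·x = 2.1656 hit at Δt = 0.7469 (t = 2.7694), x⁻ = (-2.1122, -0.4903) → reset → x⁺ = (-1.6255, -0.3609), jump to mode 0
Mode 0: guard c·x = 0.2730 hit at Δt = 0.2233 (t = 2.9927), x⁻ = (-1.7190, 0.1051) → reset → x⁺ = (-1.6184, -0.3896), jump to mode 1
Mode 1: flow for 0.4701 to horizon, guard not reached → x = (-1.9690, -0.4515)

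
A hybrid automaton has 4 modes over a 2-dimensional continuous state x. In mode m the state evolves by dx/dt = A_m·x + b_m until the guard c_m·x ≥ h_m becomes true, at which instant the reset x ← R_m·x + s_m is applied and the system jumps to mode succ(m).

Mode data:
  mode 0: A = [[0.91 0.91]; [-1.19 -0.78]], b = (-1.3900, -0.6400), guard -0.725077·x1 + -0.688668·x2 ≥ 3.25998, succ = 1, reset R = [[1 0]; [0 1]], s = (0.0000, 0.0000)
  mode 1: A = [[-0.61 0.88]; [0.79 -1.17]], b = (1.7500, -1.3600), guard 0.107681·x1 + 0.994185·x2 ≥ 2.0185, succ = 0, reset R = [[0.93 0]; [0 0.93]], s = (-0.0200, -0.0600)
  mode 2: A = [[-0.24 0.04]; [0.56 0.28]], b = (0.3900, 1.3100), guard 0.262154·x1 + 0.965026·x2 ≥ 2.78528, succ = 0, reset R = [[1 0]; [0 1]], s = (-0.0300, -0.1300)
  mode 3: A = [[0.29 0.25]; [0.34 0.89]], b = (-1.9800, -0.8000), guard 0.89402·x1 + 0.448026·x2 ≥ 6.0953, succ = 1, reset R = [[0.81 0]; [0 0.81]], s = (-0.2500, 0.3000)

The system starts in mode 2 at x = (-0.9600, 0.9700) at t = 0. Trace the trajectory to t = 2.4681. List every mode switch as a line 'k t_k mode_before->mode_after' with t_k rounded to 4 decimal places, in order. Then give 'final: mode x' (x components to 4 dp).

Mode 2: guard c·x = 2.7853 hit at Δt = 1.2989 (t = 1.2989), x⁻ = (-0.1830, 2.9359) → reset → x⁺ = (-0.2130, 2.8059), jump to mode 0
Mode 0: flow for 1.1692 to horizon, guard not reached → x = (-0.1838, 0.6433)

1 1.2989 2->0
final: 0 -0.1838 0.6433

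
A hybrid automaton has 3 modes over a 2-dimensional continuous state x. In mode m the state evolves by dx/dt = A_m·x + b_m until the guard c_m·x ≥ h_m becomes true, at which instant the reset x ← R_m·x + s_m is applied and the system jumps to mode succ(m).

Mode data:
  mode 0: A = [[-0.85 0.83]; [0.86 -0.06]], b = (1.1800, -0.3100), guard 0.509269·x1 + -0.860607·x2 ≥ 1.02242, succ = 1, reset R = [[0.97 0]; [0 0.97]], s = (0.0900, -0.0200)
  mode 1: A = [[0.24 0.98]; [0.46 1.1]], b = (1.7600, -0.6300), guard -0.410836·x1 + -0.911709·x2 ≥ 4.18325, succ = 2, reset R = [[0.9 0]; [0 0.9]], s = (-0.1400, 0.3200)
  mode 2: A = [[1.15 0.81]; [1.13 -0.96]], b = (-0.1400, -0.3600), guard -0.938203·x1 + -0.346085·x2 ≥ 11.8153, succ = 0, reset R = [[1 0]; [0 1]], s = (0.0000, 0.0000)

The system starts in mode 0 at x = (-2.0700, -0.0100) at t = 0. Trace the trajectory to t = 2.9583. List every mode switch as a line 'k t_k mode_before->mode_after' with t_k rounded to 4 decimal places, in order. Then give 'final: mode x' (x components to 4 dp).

1 1.2976 0->1
2 2.0451 1->2
final: 2 -7.5454 -4.4756

Mode 0: guard c·x = 1.0224 hit at Δt = 1.2976 (t = 1.2976), x⁻ = (-0.4082, -1.4296) → reset → x⁺ = (-0.3059, -1.4067), jump to mode 1
Mode 1: guard c·x = 4.1833 hit at Δt = 0.7475 (t = 2.0451), x⁻ = (-0.9612, -4.1552) → reset → x⁺ = (-1.0051, -3.4197), jump to mode 2
Mode 2: flow for 0.9132 to horizon, guard not reached → x = (-7.5454, -4.4756)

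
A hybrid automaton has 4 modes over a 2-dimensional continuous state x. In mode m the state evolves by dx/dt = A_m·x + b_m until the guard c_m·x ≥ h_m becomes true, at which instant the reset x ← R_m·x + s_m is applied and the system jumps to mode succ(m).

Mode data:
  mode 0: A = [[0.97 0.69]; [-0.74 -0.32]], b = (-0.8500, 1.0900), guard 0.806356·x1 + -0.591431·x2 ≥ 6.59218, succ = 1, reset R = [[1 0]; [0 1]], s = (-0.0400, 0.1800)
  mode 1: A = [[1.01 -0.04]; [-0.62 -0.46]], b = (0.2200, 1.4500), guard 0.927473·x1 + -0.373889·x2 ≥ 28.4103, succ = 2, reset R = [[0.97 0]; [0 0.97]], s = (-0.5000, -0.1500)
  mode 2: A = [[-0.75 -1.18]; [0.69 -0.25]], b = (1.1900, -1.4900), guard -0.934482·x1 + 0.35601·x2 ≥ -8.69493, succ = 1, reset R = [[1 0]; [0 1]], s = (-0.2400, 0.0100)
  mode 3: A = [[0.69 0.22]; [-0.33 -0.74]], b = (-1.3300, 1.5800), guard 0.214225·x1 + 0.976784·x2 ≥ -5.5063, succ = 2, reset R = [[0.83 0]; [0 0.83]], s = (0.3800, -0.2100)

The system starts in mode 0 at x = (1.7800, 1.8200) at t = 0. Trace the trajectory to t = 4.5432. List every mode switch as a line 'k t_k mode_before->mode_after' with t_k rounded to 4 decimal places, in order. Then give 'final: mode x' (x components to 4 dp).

1 1.5284 0->1
2 2.8181 1->2
3 3.9901 2->1
final: 1 19.2512 0.0800

Mode 0: guard c·x = 6.5922 hit at Δt = 1.5284 (t = 1.5284), x⁻ = (7.1395, -1.4121) → reset → x⁺ = (7.0995, -1.2321), jump to mode 1
Mode 1: guard c·x = 28.4103 hit at Δt = 1.2897 (t = 2.8181), x⁻ = (27.0585, -8.8643) → reset → x⁺ = (25.7468, -8.7483), jump to mode 2
Mode 2: guard c·x = -8.6949 hit at Δt = 1.1720 (t = 3.9901), x⁻ = (11.2075, 4.9950) → reset → x⁺ = (10.9675, 5.0050), jump to mode 1
Mode 1: flow for 0.5531 to horizon, guard not reached → x = (19.2512, 0.0800)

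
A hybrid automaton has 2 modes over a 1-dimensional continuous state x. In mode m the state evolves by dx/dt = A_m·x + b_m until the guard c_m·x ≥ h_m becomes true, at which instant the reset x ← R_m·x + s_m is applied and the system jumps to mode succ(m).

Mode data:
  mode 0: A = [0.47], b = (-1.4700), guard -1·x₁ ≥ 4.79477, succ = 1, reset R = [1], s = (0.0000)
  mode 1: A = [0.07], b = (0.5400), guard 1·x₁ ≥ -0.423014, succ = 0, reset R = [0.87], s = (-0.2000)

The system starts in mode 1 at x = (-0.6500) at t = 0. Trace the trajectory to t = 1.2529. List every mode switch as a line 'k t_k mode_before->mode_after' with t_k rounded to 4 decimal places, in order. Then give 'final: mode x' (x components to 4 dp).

1 0.4518 1->0
final: 0 -2.2577

Mode 1: guard c·x = -0.4230 hit at Δt = 0.4518 (t = 0.4518), x⁻ = (-0.4230) → reset → x⁺ = (-0.5680), jump to mode 0
Mode 0: flow for 0.8011 to horizon, guard not reached → x = (-2.2577)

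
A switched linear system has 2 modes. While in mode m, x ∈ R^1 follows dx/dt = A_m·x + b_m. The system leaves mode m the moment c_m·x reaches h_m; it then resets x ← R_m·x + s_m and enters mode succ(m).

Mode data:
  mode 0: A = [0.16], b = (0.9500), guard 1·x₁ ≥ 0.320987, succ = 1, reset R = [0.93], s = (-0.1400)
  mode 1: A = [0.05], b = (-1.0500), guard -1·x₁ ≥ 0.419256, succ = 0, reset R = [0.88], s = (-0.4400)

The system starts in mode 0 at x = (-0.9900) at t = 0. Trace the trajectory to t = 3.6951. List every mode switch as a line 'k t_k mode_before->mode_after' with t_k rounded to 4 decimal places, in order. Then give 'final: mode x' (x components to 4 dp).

1 1.4691 0->1
2 2.0160 1->0
3 3.2605 0->1
final: 1 -0.2994

Mode 0: guard c·x = 0.3210 hit at Δt = 1.4691 (t = 1.4691), x⁻ = (0.3210) → reset → x⁺ = (0.1585), jump to mode 1
Mode 1: guard c·x = 0.4193 hit at Δt = 0.5469 (t = 2.0160), x⁻ = (-0.4193) → reset → x⁺ = (-0.8089), jump to mode 0
Mode 0: guard c·x = 0.3210 hit at Δt = 1.2445 (t = 3.2605), x⁻ = (0.3210) → reset → x⁺ = (0.1585), jump to mode 1
Mode 1: flow for 0.4346 to horizon, guard not reached → x = (-0.2994)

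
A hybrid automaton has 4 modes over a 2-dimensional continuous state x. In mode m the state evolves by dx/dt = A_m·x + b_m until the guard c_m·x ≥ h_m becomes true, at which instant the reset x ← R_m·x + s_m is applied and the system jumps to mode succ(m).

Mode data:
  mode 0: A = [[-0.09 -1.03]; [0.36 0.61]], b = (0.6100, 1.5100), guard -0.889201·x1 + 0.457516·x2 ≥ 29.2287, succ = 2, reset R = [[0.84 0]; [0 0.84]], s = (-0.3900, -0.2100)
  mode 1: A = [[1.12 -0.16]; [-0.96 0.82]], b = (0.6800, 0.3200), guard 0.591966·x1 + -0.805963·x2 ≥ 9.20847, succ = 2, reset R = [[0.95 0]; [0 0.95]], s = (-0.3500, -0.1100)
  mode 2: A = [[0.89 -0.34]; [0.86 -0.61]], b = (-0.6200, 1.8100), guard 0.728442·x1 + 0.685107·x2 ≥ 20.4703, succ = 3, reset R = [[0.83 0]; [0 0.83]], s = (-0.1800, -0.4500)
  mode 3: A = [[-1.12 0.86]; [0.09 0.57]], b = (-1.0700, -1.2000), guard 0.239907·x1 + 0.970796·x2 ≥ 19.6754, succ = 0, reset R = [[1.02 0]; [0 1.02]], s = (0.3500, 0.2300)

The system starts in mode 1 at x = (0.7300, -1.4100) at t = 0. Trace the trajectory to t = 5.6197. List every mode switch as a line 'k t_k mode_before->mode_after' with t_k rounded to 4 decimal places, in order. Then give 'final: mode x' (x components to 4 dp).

1 1.1873 1->2
2 2.7635 2->3
3 4.2728 3->0
4 5.2371 0->2
final: 2 -22.0620 18.7075

Mode 1: guard c·x = 9.2085 hit at Δt = 1.1873 (t = 1.1873), x⁻ = (5.5941, -7.3167) → reset → x⁺ = (4.9643, -7.0609), jump to mode 2
Mode 2: guard c·x = 20.4703 hit at Δt = 1.5762 (t = 2.7635), x⁻ = (18.9381, 9.7430) → reset → x⁺ = (15.5386, 7.6367), jump to mode 3
Mode 3: guard c·x = 19.6754 hit at Δt = 1.5093 (t = 4.2728), x⁻ = (10.4561, 17.6833) → reset → x⁺ = (11.0152, 18.2670), jump to mode 0
Mode 0: guard c·x = 29.2287 hit at Δt = 0.9643 (t = 5.2371), x⁻ = (-14.7836, 35.1531) → reset → x⁺ = (-12.8082, 29.3186), jump to mode 2
Mode 2: flow for 0.3826 to horizon, guard not reached → x = (-22.0620, 18.7075)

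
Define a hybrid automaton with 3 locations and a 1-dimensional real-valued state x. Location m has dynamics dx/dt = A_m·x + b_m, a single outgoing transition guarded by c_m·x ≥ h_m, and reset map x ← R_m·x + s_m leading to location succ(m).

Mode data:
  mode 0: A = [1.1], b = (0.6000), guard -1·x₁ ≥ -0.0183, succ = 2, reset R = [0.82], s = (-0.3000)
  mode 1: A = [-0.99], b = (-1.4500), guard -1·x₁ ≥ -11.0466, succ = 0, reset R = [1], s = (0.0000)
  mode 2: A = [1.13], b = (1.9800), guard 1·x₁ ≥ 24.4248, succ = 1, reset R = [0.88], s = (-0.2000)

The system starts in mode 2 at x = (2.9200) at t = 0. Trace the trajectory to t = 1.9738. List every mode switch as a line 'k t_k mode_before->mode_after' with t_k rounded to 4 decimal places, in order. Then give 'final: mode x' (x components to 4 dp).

1 1.5250 2->1
final: 1 13.1296

Mode 2: guard c·x = 24.4248 hit at Δt = 1.5250 (t = 1.5250), x⁻ = (24.4248) → reset → x⁺ = (21.2938), jump to mode 1
Mode 1: flow for 0.4488 to horizon, guard not reached → x = (13.1296)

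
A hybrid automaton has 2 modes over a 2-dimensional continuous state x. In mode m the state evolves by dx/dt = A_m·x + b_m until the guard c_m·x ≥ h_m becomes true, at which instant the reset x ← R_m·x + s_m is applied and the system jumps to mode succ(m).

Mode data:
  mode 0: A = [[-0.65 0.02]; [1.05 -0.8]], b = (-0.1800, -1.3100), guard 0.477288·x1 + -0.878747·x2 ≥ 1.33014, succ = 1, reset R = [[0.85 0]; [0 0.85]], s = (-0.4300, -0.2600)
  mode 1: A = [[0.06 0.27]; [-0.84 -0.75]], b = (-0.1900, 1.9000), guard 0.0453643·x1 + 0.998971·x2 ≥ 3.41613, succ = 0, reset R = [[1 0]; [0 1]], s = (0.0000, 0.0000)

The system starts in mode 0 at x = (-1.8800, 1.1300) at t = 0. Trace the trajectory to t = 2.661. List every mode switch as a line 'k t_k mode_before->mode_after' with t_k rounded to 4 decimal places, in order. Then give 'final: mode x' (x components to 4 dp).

Mode 0: guard c·x = 1.3301 hit at Δt = 1.5991 (t = 1.5991), x⁻ = (-0.8663, -1.9842) → reset → x⁺ = (-1.1663, -1.9466), jump to mode 1
Mode 1: flow for 1.0619 to horizon, guard not reached → x = (-1.4810, 1.3867)

1 1.5991 0->1
final: 1 -1.4810 1.3867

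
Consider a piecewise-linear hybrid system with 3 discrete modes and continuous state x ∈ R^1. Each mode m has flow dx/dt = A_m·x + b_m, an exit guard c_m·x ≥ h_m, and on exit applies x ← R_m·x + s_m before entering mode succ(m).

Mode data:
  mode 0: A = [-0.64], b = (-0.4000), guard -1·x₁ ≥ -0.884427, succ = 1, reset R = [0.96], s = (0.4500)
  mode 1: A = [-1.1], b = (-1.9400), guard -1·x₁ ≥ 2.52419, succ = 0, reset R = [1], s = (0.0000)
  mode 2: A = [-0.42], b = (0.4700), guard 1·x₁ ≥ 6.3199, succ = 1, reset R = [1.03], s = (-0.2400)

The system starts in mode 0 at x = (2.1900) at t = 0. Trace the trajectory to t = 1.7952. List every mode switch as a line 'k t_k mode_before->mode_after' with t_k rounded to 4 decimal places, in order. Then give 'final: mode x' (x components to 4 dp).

1 0.9738 0->1
final: 1 -0.5228

Mode 0: guard c·x = -0.8844 hit at Δt = 0.9738 (t = 0.9738), x⁻ = (0.8844) → reset → x⁺ = (1.2990), jump to mode 1
Mode 1: flow for 0.8214 to horizon, guard not reached → x = (-0.5228)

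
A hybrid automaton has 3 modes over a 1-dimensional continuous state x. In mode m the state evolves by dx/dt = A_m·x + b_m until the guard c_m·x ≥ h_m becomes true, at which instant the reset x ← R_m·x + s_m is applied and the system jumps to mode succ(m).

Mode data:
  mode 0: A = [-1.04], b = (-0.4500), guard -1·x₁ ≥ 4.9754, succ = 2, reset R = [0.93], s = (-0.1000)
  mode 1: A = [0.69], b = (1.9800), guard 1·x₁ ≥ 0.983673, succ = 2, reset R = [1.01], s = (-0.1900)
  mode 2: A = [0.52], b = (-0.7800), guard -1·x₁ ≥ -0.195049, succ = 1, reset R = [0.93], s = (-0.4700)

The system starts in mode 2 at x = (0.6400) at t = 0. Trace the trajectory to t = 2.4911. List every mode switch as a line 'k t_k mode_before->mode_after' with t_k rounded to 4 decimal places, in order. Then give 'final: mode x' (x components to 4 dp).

1 0.8019 2->1
2 1.3827 1->2
final: 2 0.2606

Mode 2: guard c·x = -0.1950 hit at Δt = 0.8019 (t = 0.8019), x⁻ = (0.1950) → reset → x⁺ = (-0.2886), jump to mode 1
Mode 1: guard c·x = 0.9837 hit at Δt = 0.5808 (t = 1.3827), x⁻ = (0.9837) → reset → x⁺ = (0.8035), jump to mode 2
Mode 2: flow for 1.1084 to horizon, guard not reached → x = (0.2606)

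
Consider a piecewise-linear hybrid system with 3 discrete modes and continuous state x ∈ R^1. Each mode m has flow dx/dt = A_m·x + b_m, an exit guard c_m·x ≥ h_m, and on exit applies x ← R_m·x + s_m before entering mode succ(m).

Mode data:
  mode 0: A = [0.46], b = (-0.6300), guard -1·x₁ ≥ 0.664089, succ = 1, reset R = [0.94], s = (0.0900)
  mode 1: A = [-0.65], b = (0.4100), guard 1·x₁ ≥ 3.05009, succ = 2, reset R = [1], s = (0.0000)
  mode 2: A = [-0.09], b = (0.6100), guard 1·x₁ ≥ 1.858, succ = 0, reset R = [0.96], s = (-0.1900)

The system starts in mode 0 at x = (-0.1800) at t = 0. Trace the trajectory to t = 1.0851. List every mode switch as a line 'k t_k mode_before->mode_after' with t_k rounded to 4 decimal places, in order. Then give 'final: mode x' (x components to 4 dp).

1 0.5910 0->1
final: 1 -0.2142

Mode 0: guard c·x = 0.6641 hit at Δt = 0.5910 (t = 0.5910), x⁻ = (-0.6641) → reset → x⁺ = (-0.5342), jump to mode 1
Mode 1: flow for 0.4941 to horizon, guard not reached → x = (-0.2142)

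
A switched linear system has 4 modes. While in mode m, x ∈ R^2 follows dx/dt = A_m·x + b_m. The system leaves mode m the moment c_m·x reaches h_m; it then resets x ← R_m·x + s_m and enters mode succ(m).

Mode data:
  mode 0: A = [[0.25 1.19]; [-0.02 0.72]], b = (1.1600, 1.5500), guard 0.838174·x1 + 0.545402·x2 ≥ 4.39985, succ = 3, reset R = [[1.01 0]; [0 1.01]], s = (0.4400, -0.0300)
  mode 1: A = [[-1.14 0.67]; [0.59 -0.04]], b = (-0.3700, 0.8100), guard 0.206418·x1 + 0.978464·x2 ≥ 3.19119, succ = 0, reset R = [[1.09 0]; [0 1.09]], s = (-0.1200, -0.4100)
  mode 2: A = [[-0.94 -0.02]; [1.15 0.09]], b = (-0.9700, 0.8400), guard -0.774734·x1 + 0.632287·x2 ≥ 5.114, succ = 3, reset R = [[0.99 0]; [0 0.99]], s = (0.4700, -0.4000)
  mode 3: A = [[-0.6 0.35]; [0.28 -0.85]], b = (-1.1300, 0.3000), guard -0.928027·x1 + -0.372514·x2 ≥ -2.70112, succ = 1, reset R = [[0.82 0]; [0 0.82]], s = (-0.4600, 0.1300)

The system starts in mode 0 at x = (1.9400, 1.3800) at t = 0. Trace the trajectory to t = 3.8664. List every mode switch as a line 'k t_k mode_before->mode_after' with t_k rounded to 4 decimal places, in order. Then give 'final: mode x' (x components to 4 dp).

Mode 0: guard c·x = 4.3998 hit at Δt = 0.4009 (t = 0.4009), x⁻ = (3.5983, 2.5373) → reset → x⁺ = (4.0743, 2.5327), jump to mode 3
Mode 3: guard c·x = -2.7011 hit at Δt = 0.8810 (t = 1.2819), x⁻ = (2.1512, 1.8920) → reset → x⁺ = (1.3039, 1.6814), jump to mode 1
Mode 1: guard c·x = 3.1912 hit at Δt = 0.9466 (t = 2.2285), x⁻ = (1.1877, 3.0109) → reset → x⁺ = (1.1746, 2.8718), jump to mode 0
Mode 0: guard c·x = 4.3998 hit at Δt = 0.2680 (t = 2.4965), x⁻ = (2.6920, 3.9302) → reset → x⁺ = (3.1589, 3.9395), jump to mode 3
Mode 3: guard c·x = -2.7011 hit at Δt = 0.8299 (t = 3.3264), x⁻ = (1.8949, 2.5303) → reset → x⁺ = (1.0939, 2.2048), jump to mode 1
Mode 1: flow for 0.5400 to horizon, guard not reached → x = (1.1465, 2.9375)

1 0.4009 0->3
2 1.2819 3->1
3 2.2285 1->0
4 2.4965 0->3
5 3.3264 3->1
final: 1 1.1465 2.9375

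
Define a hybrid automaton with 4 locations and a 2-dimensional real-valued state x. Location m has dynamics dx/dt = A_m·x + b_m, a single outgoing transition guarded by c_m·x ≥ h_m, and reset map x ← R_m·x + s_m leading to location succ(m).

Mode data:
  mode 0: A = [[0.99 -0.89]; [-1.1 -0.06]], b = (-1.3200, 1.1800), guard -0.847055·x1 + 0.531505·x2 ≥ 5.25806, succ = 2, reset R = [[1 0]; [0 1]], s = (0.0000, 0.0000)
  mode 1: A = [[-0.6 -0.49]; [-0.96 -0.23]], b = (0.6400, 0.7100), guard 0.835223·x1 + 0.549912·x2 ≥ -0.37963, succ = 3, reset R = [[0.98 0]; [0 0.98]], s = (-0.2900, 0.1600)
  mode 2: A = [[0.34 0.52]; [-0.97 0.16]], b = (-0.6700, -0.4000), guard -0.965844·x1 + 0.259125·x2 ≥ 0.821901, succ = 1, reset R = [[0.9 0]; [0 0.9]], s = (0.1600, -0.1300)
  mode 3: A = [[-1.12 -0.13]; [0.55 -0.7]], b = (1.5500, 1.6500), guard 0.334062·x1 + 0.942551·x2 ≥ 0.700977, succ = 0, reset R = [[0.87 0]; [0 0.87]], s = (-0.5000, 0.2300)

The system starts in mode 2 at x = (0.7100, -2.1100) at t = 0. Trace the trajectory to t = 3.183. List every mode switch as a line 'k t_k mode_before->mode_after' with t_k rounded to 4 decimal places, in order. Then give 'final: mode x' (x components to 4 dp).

Mode 2: guard c·x = 0.8219 hit at Δt = 1.0726 (t = 1.0726), x⁻ = (-1.5583, -2.6365) → reset → x⁺ = (-1.2425, -2.5029), jump to mode 1
Mode 1: guard c·x = -0.3796 hit at Δt = 0.9301 (t = 2.0027), x⁻ = (0.3184, -1.1740) → reset → x⁺ = (0.0221, -0.9905), jump to mode 3
Mode 3: guard c·x = 0.7010 hit at Δt = 0.7083 (t = 2.7110), x⁻ = (0.7761, 0.4686) → reset → x⁺ = (0.1752, 0.6377), jump to mode 0
Mode 0: flow for 0.4720 to horizon, guard not reached → x = (-1.0053, 1.3470)

1 1.0726 2->1
2 2.0027 1->3
3 2.7110 3->0
final: 0 -1.0053 1.3470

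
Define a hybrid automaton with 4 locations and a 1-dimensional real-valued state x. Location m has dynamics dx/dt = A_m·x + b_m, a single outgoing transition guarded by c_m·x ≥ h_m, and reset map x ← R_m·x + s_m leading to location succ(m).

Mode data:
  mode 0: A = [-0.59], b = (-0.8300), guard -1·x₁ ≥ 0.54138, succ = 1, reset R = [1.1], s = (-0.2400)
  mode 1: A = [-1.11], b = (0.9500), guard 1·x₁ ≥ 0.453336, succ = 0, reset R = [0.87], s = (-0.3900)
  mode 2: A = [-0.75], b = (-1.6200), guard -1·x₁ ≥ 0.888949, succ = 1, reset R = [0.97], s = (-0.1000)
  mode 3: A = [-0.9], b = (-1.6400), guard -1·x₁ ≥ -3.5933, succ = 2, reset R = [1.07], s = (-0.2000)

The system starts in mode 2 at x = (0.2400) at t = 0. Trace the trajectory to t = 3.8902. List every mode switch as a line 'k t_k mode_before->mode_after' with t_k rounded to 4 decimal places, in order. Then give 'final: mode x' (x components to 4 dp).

1 0.8475 2->1
2 2.2059 1->0
3 3.0347 0->1
final: 1 0.2015

Mode 2: guard c·x = 0.8889 hit at Δt = 0.8475 (t = 0.8475), x⁻ = (-0.8889) → reset → x⁺ = (-0.9623), jump to mode 1
Mode 1: guard c·x = 0.4533 hit at Δt = 1.3584 (t = 2.2059), x⁻ = (0.4533) → reset → x⁺ = (0.0044), jump to mode 0
Mode 0: guard c·x = 0.5414 hit at Δt = 0.8288 (t = 3.0347), x⁻ = (-0.5414) → reset → x⁺ = (-0.8355), jump to mode 1
Mode 1: flow for 0.8555 to horizon, guard not reached → x = (0.2015)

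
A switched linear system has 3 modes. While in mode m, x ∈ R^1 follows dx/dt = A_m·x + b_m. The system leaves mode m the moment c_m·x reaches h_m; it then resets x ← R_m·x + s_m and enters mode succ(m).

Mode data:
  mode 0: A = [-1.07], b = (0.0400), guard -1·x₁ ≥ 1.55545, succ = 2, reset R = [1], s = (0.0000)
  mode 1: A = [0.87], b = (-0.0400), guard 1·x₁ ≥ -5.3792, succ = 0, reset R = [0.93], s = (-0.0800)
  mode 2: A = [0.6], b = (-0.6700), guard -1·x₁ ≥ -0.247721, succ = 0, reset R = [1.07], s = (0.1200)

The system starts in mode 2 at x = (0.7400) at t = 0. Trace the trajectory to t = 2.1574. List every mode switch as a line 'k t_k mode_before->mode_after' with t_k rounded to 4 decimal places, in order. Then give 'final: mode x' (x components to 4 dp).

Mode 2: guard c·x = -0.2477 hit at Δt = 1.3932 (t = 1.3932), x⁻ = (0.2477) → reset → x⁺ = (0.3851), jump to mode 0
Mode 0: flow for 0.7642 to horizon, guard not reached → x = (0.1909)

1 1.3932 2->0
final: 0 0.1909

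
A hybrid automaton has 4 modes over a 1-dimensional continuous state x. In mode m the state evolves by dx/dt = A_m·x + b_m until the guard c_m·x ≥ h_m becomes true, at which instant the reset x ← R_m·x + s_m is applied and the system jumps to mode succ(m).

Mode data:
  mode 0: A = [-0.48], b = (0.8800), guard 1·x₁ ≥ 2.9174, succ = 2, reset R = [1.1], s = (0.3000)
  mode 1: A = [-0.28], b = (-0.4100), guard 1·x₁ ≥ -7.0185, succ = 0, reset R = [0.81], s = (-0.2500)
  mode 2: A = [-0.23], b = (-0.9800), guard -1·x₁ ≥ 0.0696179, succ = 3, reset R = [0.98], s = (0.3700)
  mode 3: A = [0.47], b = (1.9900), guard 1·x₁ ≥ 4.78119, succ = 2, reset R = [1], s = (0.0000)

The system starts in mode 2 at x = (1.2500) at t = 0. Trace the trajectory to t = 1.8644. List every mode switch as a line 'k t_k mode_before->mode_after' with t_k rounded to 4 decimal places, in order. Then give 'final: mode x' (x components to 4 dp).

1 1.1901 2->3
final: 3 1.9932

Mode 2: guard c·x = 0.0696 hit at Δt = 1.1901 (t = 1.1901), x⁻ = (-0.0696) → reset → x⁺ = (0.3018), jump to mode 3
Mode 3: flow for 0.6743 to horizon, guard not reached → x = (1.9932)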